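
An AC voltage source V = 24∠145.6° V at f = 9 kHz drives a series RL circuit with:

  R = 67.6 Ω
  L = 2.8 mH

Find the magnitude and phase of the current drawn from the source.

Step 1 — Angular frequency: ω = 2π·f = 2π·9000 = 5.655e+04 rad/s.
Step 2 — Component impedances:
  R: Z = R = 67.6 Ω
  L: Z = jωL = j·5.655e+04·0.0028 = 0 + j158.3 Ω
Step 3 — Series combination: Z_total = R + L = 67.6 + j158.3 Ω = 172.2∠66.9° Ω.
Step 4 — Source phasor: V = 24∠145.6° V = -19.8 + j13.56 V.
Step 5 — Ohm's law: I = V / Z_total = (-19.8 + j13.56) / (67.6 + j158.3) = 0.02727 + j0.1367 A.
Step 6 — Convert to polar: |I| = 0.1394 A, ∠I = 78.7°.

I = 0.1394∠78.7° A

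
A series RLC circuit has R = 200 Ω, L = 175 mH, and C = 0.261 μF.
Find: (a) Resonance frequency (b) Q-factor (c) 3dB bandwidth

Step 1 — Resonance condition Im(Z)=0 gives ω₀ = 1/√(LC).
Step 2 — ω₀ = 1/√(0.175·2.61e-07) = 4679 rad/s.
Step 3 — f₀ = ω₀/(2π) = 744.7 Hz.
Step 4 — Series Q: Q = ω₀L/R = 4679·0.175/200 = 4.094.
Step 5 — 3dB bandwidth: Δω = ω₀/Q = 1143 rad/s; BW = Δω/(2π) = 181.9 Hz.

(a) f₀ = 744.7 Hz  (b) Q = 4.094  (c) BW = 181.9 Hz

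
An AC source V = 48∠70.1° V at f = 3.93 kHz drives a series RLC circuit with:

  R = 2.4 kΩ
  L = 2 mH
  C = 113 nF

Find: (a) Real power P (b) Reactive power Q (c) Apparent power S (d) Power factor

Step 1 — Angular frequency: ω = 2π·f = 2π·3930 = 2.469e+04 rad/s.
Step 2 — Component impedances:
  R: Z = R = 2400 Ω
  L: Z = jωL = j·2.469e+04·0.002 = 0 + j49.39 Ω
  C: Z = 1/(jωC) = -j/(ω·C) = 0 - j358.4 Ω
Step 3 — Series combination: Z_total = R + L + C = 2400 - j309 Ω = 2420∠-7.3° Ω.
Step 4 — Source phasor: V = 48∠70.1° V = 16.34 + j45.13 V.
Step 5 — Current: I = V / Z = 0.004315 + j0.01936 A = 0.01984∠77.4° A.
Step 6 — Complex power: S = V·I* = 0.9443 - j0.1216 VA.
Step 7 — Real power: P = Re(S) = 0.9443 W.
Step 8 — Reactive power: Q = Im(S) = -0.1216 VAR.
Step 9 — Apparent power: |S| = 0.9521 VA.
Step 10 — Power factor: PF = P/|S| = 0.9918 (leading).

(a) P = 0.9443 W  (b) Q = -0.1216 VAR  (c) S = 0.9521 VA  (d) PF = 0.9918 (leading)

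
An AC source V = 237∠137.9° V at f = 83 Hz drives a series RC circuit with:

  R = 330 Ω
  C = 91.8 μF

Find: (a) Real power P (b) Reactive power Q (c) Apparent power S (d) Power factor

Step 1 — Angular frequency: ω = 2π·f = 2π·83 = 521.5 rad/s.
Step 2 — Component impedances:
  R: Z = R = 330 Ω
  C: Z = 1/(jωC) = -j/(ω·C) = 0 - j20.89 Ω
Step 3 — Series combination: Z_total = R + C = 330 - j20.89 Ω = 330.7∠-3.6° Ω.
Step 4 — Source phasor: V = 237∠137.9° V = -175.8 + j158.9 V.
Step 5 — Current: I = V / Z = -0.5611 + j0.446 A = 0.7167∠141.5° A.
Step 6 — Complex power: S = V·I* = 169.5 - j10.73 VA.
Step 7 — Real power: P = Re(S) = 169.5 W.
Step 8 — Reactive power: Q = Im(S) = -10.73 VAR.
Step 9 — Apparent power: |S| = 169.9 VA.
Step 10 — Power factor: PF = P/|S| = 0.998 (leading).

(a) P = 169.5 W  (b) Q = -10.73 VAR  (c) S = 169.9 VA  (d) PF = 0.998 (leading)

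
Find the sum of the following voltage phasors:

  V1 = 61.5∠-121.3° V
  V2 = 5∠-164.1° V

Step 1 — Convert each phasor to rectangular form:
  V1 = 61.5·(cos(-121.3°) + j·sin(-121.3°)) = -31.95 - j52.55 V
  V2 = 5·(cos(-164.1°) + j·sin(-164.1°)) = -4.809 - j1.37 V
Step 2 — Sum components: V_total = -36.76 - j53.92 V.
Step 3 — Convert to polar: |V_total| = 65.26 V, ∠V_total = -124.3°.

V_total = 65.26∠-124.3° V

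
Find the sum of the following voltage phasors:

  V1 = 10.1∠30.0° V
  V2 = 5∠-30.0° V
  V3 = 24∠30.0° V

Step 1 — Convert each phasor to rectangular form:
  V1 = 10.1·(cos(30.0°) + j·sin(30.0°)) = 8.747 + j5.05 V
  V2 = 5·(cos(-30.0°) + j·sin(-30.0°)) = 4.33 - j2.5 V
  V3 = 24·(cos(30.0°) + j·sin(30.0°)) = 20.78 + j12 V
Step 2 — Sum components: V_total = 33.86 + j14.55 V.
Step 3 — Convert to polar: |V_total| = 36.86 V, ∠V_total = 23.3°.

V_total = 36.86∠23.3° V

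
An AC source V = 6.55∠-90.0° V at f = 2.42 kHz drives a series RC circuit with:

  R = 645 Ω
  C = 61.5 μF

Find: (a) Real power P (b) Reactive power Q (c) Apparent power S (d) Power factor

Step 1 — Angular frequency: ω = 2π·f = 2π·2420 = 1.521e+04 rad/s.
Step 2 — Component impedances:
  R: Z = R = 645 Ω
  C: Z = 1/(jωC) = -j/(ω·C) = 0 - j1.069 Ω
Step 3 — Series combination: Z_total = R + C = 645 - j1.069 Ω = 645∠-0.1° Ω.
Step 4 — Source phasor: V = 6.55∠-90.0° V = 0 - j6.55 V.
Step 5 — Current: I = V / Z = 1.684e-05 - j0.01016 A = 0.01016∠-89.9° A.
Step 6 — Complex power: S = V·I* = 0.06652 - j0.0001103 VA.
Step 7 — Real power: P = Re(S) = 0.06652 W.
Step 8 — Reactive power: Q = Im(S) = -0.0001103 VAR.
Step 9 — Apparent power: |S| = 0.06652 VA.
Step 10 — Power factor: PF = P/|S| = 1 (leading).

(a) P = 0.06652 W  (b) Q = -0.0001103 VAR  (c) S = 0.06652 VA  (d) PF = 1 (leading)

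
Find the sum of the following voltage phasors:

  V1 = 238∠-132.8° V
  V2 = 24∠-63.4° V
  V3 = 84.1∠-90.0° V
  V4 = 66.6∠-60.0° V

Step 1 — Convert each phasor to rectangular form:
  V1 = 238·(cos(-132.8°) + j·sin(-132.8°)) = -161.7 - j174.6 V
  V2 = 24·(cos(-63.4°) + j·sin(-63.4°)) = 10.75 - j21.46 V
  V3 = 84.1·(cos(-90.0°) + j·sin(-90.0°)) = 0 - j84.1 V
  V4 = 66.6·(cos(-60.0°) + j·sin(-60.0°)) = 33.3 - j57.68 V
Step 2 — Sum components: V_total = -117.7 - j337.9 V.
Step 3 — Convert to polar: |V_total| = 357.8 V, ∠V_total = -109.2°.

V_total = 357.8∠-109.2° V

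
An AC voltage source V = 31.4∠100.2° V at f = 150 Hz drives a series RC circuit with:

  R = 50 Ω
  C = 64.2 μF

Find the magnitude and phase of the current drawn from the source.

Step 1 — Angular frequency: ω = 2π·f = 2π·150 = 942.5 rad/s.
Step 2 — Component impedances:
  R: Z = R = 50 Ω
  C: Z = 1/(jωC) = -j/(ω·C) = 0 - j16.53 Ω
Step 3 — Series combination: Z_total = R + C = 50 - j16.53 Ω = 52.66∠-18.3° Ω.
Step 4 — Source phasor: V = 31.4∠100.2° V = -5.56 + j30.9 V.
Step 5 — Ohm's law: I = V / Z_total = (-5.56 + j30.9) / (50 - j16.53) = -0.2844 + j0.5241 A.
Step 6 — Convert to polar: |I| = 0.5963 A, ∠I = 118.5°.

I = 0.5963∠118.5° A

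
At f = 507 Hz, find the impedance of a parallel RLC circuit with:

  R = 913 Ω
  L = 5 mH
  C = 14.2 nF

Step 1 — Angular frequency: ω = 2π·f = 2π·507 = 3186 rad/s.
Step 2 — Component impedances:
  R: Z = R = 913 Ω
  L: Z = jωL = j·3186·0.005 = 0 + j15.93 Ω
  C: Z = 1/(jωC) = -j/(ω·C) = 0 - j2.211e+04 Ω
Step 3 — Parallel combination: 1/Z_total = 1/R + 1/L + 1/C; Z_total = 0.2782 + j15.93 Ω = 15.94∠89.0° Ω.

Z = 0.2782 + j15.93 Ω = 15.94∠89.0° Ω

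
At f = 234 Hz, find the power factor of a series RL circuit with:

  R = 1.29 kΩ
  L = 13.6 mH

Step 1 — Angular frequency: ω = 2π·f = 2π·234 = 1470 rad/s.
Step 2 — Component impedances:
  R: Z = R = 1290 Ω
  L: Z = jωL = j·1470·0.0136 = 0 + j20 Ω
Step 3 — Series combination: Z_total = R + L = 1290 + j20 Ω = 1290∠0.9° Ω.
Step 4 — Power factor: PF = cos(φ) = Re(Z)/|Z| = 1290/1290.15 = 0.9999.
Step 5 — Type: Im(Z) = 20 ⇒ lagging (phase φ = 0.9°).

PF = 0.9999 (lagging, φ = 0.9°)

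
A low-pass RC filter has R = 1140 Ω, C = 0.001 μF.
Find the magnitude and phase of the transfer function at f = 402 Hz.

Step 1 — Angular frequency: ω = 2π·402 = 2526 rad/s.
Step 2 — Transfer function: H(jω) = 1/(1 + jωRC).
Step 3 — Denominator: 1 + jωRC = 1 + j·2526·1140·1e-09 = 1 + j0.002879.
Step 4 — H = 1 - j0.002879.
Step 5 — Magnitude: |H| = 1 (-0.0 dB); phase: φ = -0.2°.

|H| = 1 (-0.0 dB), φ = -0.2°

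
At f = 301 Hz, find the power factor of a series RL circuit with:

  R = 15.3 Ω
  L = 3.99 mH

Step 1 — Angular frequency: ω = 2π·f = 2π·301 = 1891 rad/s.
Step 2 — Component impedances:
  R: Z = R = 15.3 Ω
  L: Z = jωL = j·1891·0.00399 = 0 + j7.546 Ω
Step 3 — Series combination: Z_total = R + L = 15.3 + j7.546 Ω = 17.06∠26.3° Ω.
Step 4 — Power factor: PF = cos(φ) = Re(Z)/|Z| = 15.3/17.0597 = 0.8969.
Step 5 — Type: Im(Z) = 7.546 ⇒ lagging (phase φ = 26.3°).

PF = 0.8969 (lagging, φ = 26.3°)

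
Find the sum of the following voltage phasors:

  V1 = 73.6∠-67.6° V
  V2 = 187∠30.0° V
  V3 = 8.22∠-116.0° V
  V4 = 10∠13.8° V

Step 1 — Convert each phasor to rectangular form:
  V1 = 73.6·(cos(-67.6°) + j·sin(-67.6°)) = 28.05 - j68.05 V
  V2 = 187·(cos(30.0°) + j·sin(30.0°)) = 161.9 + j93.5 V
  V3 = 8.22·(cos(-116.0°) + j·sin(-116.0°)) = -3.603 - j7.388 V
  V4 = 10·(cos(13.8°) + j·sin(13.8°)) = 9.711 + j2.385 V
Step 2 — Sum components: V_total = 196.1 + j20.45 V.
Step 3 — Convert to polar: |V_total| = 197.2 V, ∠V_total = 6.0°.

V_total = 197.2∠6.0° V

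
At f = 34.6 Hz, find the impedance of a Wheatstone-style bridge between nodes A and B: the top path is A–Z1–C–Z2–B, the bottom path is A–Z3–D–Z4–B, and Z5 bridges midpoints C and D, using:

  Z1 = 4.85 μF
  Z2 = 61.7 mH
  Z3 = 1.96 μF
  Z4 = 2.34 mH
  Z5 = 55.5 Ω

Step 1 — Angular frequency: ω = 2π·f = 2π·34.6 = 217.4 rad/s.
Step 2 — Component impedances:
  Z1: Z = 1/(jωC) = -j/(ω·C) = 0 - j948.4 Ω
  Z2: Z = jωL = j·217.4·0.0617 = 0 + j13.41 Ω
  Z3: Z = 1/(jωC) = -j/(ω·C) = 0 - j2347 Ω
  Z4: Z = jωL = j·217.4·0.00234 = 0 + j0.5087 Ω
  Z5: Z = R = 55.5 Ω
Step 3 — Bridge requires nodal analysis (the Z5 bridge couples midpoints C and D, so the two paths cannot be reduced to a simple series/parallel combination). Setting node B to ground and injecting 1 A at node A, the 3-node admittance system at A, C, D solves to V_A = Z_AB = 1.512 - j669 Ω = 669∠-89.9° Ω.

Z = 1.512 - j669 Ω = 669∠-89.9° Ω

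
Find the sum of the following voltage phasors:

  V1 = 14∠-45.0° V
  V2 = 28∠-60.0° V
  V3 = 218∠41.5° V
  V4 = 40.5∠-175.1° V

Step 1 — Convert each phasor to rectangular form:
  V1 = 14·(cos(-45.0°) + j·sin(-45.0°)) = 9.899 - j9.899 V
  V2 = 28·(cos(-60.0°) + j·sin(-60.0°)) = 14 - j24.25 V
  V3 = 218·(cos(41.5°) + j·sin(41.5°)) = 163.3 + j144.5 V
  V4 = 40.5·(cos(-175.1°) + j·sin(-175.1°)) = -40.35 - j3.459 V
Step 2 — Sum components: V_total = 146.8 + j106.8 V.
Step 3 — Convert to polar: |V_total| = 181.6 V, ∠V_total = 36.0°.

V_total = 181.6∠36.0° V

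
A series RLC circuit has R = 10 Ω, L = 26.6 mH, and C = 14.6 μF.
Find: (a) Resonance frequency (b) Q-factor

Step 1 — Resonance condition Im(Z)=0 gives ω₀ = 1/√(LC).
Step 2 — ω₀ = 1/√(0.0266·1.46e-05) = 1605 rad/s.
Step 3 — f₀ = ω₀/(2π) = 255.4 Hz.
Step 4 — Series Q: Q = ω₀L/R = 1605·0.0266/10 = 4.268.

(a) f₀ = 255.4 Hz  (b) Q = 4.268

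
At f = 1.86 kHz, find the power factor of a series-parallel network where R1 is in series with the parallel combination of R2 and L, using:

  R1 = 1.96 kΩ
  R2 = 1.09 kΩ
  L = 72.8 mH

Step 1 — Angular frequency: ω = 2π·f = 2π·1860 = 1.169e+04 rad/s.
Step 2 — Component impedances:
  R1: Z = R = 1960 Ω
  R2: Z = R = 1090 Ω
  L: Z = jωL = j·1.169e+04·0.0728 = 0 + j850.8 Ω
Step 3 — Parallel branch: R2 || L = 1/(1/R2 + 1/L) = 412.7 + j528.7 Ω.
Step 4 — Series with R1: Z_total = R1 + (R2 || L) = 2373 + j528.7 Ω = 2431∠12.6° Ω.
Step 5 — Power factor: PF = cos(φ) = Re(Z)/|Z| = 2373/2431 = 0.9761.
Step 6 — Type: Im(Z) = 528.7 ⇒ lagging (phase φ = 12.6°).

PF = 0.9761 (lagging, φ = 12.6°)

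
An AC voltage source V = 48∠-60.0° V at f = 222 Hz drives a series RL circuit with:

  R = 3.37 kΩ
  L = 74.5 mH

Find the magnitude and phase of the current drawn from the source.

Step 1 — Angular frequency: ω = 2π·f = 2π·222 = 1395 rad/s.
Step 2 — Component impedances:
  R: Z = R = 3370 Ω
  L: Z = jωL = j·1395·0.0745 = 0 + j103.9 Ω
Step 3 — Series combination: Z_total = R + L = 3370 + j103.9 Ω = 3372∠1.8° Ω.
Step 4 — Source phasor: V = 48∠-60.0° V = 24 - j41.57 V.
Step 5 — Ohm's law: I = V / Z_total = (24 - j41.57) / (3370 + j103.9) = 0.006735 - j0.01254 A.
Step 6 — Convert to polar: |I| = 0.01424 A, ∠I = -61.8°.

I = 0.01424∠-61.8° A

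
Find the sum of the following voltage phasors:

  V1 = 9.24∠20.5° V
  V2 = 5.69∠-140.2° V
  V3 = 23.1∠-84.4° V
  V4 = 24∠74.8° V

Step 1 — Convert each phasor to rectangular form:
  V1 = 9.24·(cos(20.5°) + j·sin(20.5°)) = 8.655 + j3.236 V
  V2 = 5.69·(cos(-140.2°) + j·sin(-140.2°)) = -4.372 - j3.642 V
  V3 = 23.1·(cos(-84.4°) + j·sin(-84.4°)) = 2.254 - j22.99 V
  V4 = 24·(cos(74.8°) + j·sin(74.8°)) = 6.293 + j23.16 V
Step 2 — Sum components: V_total = 12.83 - j0.2357 V.
Step 3 — Convert to polar: |V_total| = 12.83 V, ∠V_total = -1.1°.

V_total = 12.83∠-1.1° V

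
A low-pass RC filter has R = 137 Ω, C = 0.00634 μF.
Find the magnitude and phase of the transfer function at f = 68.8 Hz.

Step 1 — Angular frequency: ω = 2π·68.8 = 432.3 rad/s.
Step 2 — Transfer function: H(jω) = 1/(1 + jωRC).
Step 3 — Denominator: 1 + jωRC = 1 + j·432.3·137·6.34e-09 = 1 + j0.0003755.
Step 4 — H = 1 - j0.0003755.
Step 5 — Magnitude: |H| = 1 (-0.0 dB); phase: φ = -0.0°.

|H| = 1 (-0.0 dB), φ = -0.0°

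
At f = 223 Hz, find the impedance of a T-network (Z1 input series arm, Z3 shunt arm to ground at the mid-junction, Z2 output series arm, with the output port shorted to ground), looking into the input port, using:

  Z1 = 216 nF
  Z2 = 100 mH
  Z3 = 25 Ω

Step 1 — Angular frequency: ω = 2π·f = 2π·223 = 1401 rad/s.
Step 2 — Component impedances:
  Z1: Z = 1/(jωC) = -j/(ω·C) = 0 - j3304 Ω
  Z2: Z = jωL = j·1401·0.1 = 0 + j140.1 Ω
  Z3: Z = R = 25 Ω
Step 3 — With the output port shorted to ground, the output series arm Z2 runs from the junction to ground; the shunt arm Z3 also runs from the junction to ground. They appear in parallel: Z3 || Z2 = 24.23 + j4.323 Ω.
Step 4 — Series with input arm Z1: Z_in = Z1 + (Z3 || Z2) = 24.23 - j3300 Ω = 3300∠-89.6° Ω.

Z = 24.23 - j3300 Ω = 3300∠-89.6° Ω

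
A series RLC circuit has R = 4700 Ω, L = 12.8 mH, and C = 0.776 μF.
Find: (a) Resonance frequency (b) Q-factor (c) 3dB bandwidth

Step 1 — Resonance condition Im(Z)=0 gives ω₀ = 1/√(LC).
Step 2 — ω₀ = 1/√(0.0128·7.76e-07) = 1.003e+04 rad/s.
Step 3 — f₀ = ω₀/(2π) = 1597 Hz.
Step 4 — Series Q: Q = ω₀L/R = 1.003e+04·0.0128/4700 = 0.02733.
Step 5 — 3dB bandwidth: Δω = ω₀/Q = 3.672e+05 rad/s; BW = Δω/(2π) = 5.844e+04 Hz.

(a) f₀ = 1597 Hz  (b) Q = 0.02733  (c) BW = 5.844e+04 Hz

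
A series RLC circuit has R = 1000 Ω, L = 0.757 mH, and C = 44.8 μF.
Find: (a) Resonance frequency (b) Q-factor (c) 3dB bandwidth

Step 1 — Resonance: ω₀ = 1/√(LC) = 1/√(0.000757·4.48e-05) = 5430 rad/s.
Step 2 — f₀ = ω₀/(2π) = 864.2 Hz.
Step 3 — Series Q: Q = ω₀L/R = 5430·0.000757/1000 = 0.004111.
Step 4 — Bandwidth: Δω = ω₀/Q = 1.321e+06 rad/s; BW = Δω/(2π) = 2.102e+05 Hz.

(a) f₀ = 864.2 Hz  (b) Q = 0.004111  (c) BW = 2.102e+05 Hz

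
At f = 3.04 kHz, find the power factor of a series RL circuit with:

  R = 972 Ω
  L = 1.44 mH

Step 1 — Angular frequency: ω = 2π·f = 2π·3040 = 1.91e+04 rad/s.
Step 2 — Component impedances:
  R: Z = R = 972 Ω
  L: Z = jωL = j·1.91e+04·0.00144 = 0 + j27.51 Ω
Step 3 — Series combination: Z_total = R + L = 972 + j27.51 Ω = 972.4∠1.6° Ω.
Step 4 — Power factor: PF = cos(φ) = Re(Z)/|Z| = 972/972.4 = 0.9996.
Step 5 — Type: Im(Z) = 27.51 ⇒ lagging (phase φ = 1.6°).

PF = 0.9996 (lagging, φ = 1.6°)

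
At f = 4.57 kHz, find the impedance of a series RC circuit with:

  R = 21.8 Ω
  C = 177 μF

Step 1 — Angular frequency: ω = 2π·f = 2π·4570 = 2.871e+04 rad/s.
Step 2 — Component impedances:
  R: Z = R = 21.8 Ω
  C: Z = 1/(jωC) = -j/(ω·C) = 0 - j0.1968 Ω
Step 3 — Series combination: Z_total = R + C = 21.8 - j0.1968 Ω = 21.8∠-0.5° Ω.

Z = 21.8 - j0.1968 Ω = 21.8∠-0.5° Ω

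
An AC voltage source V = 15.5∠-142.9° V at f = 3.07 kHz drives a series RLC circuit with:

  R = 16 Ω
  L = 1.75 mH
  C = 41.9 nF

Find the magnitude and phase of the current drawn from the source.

Step 1 — Angular frequency: ω = 2π·f = 2π·3070 = 1.929e+04 rad/s.
Step 2 — Component impedances:
  R: Z = R = 16 Ω
  L: Z = jωL = j·1.929e+04·0.00175 = 0 + j33.76 Ω
  C: Z = 1/(jωC) = -j/(ω·C) = 0 - j1237 Ω
Step 3 — Series combination: Z_total = R + L + C = 16 - j1204 Ω = 1204∠-89.2° Ω.
Step 4 — Source phasor: V = 15.5∠-142.9° V = -12.36 - j9.35 V.
Step 5 — Ohm's law: I = V / Z_total = (-12.36 - j9.35) / (16 - j1204) = 0.007631 - j0.01037 A.
Step 6 — Convert to polar: |I| = 0.01288 A, ∠I = -53.7°.

I = 0.01288∠-53.7° A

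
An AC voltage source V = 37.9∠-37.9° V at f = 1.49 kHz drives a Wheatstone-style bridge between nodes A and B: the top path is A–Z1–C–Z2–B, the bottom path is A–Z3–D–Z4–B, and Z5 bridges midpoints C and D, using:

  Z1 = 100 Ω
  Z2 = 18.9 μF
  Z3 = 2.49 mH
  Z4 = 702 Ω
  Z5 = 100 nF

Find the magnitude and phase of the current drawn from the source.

Step 1 — Angular frequency: ω = 2π·f = 2π·1490 = 9362 rad/s.
Step 2 — Component impedances:
  Z1: Z = R = 100 Ω
  Z2: Z = 1/(jωC) = -j/(ω·C) = 0 - j5.652 Ω
  Z3: Z = jωL = j·9362·0.00249 = 0 + j23.31 Ω
  Z4: Z = R = 702 Ω
  Z5: Z = 1/(jωC) = -j/(ω·C) = 0 - j1068 Ω
Step 3 — Bridge requires nodal analysis (the Z5 bridge couples midpoints C and D, so the two paths cannot be reduced to a simple series/parallel combination). Setting node B to ground and injecting 1 A at node A, the 3-node admittance system at A, C, D solves to V_A = Z_AB = 86.69 - j11.15 Ω = 87.4∠-7.3° Ω.
Step 4 — Source phasor: V = 37.9∠-37.9° V = 29.91 - j23.28 V.
Step 5 — Ohm's law: I = V / Z_total = (29.91 - j23.28) / (86.69 - j11.15) = 0.3734 - j0.2206 A.
Step 6 — Convert to polar: |I| = 0.4336 A, ∠I = -30.6°.

I = 0.4336∠-30.6° A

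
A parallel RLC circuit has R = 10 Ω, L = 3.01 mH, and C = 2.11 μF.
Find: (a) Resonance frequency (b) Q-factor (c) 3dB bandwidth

Step 1 — Resonance: ω₀ = 1/√(LC) = 1/√(0.00301·2.11e-06) = 1.255e+04 rad/s.
Step 2 — f₀ = ω₀/(2π) = 1997 Hz.
Step 3 — Parallel Q: Q = R/(ω₀L) = 10/(1.255e+04·0.00301) = 0.2648.
Step 4 — Bandwidth: Δω = ω₀/Q = 4.739e+04 rad/s; BW = Δω/(2π) = 7543 Hz.

(a) f₀ = 1997 Hz  (b) Q = 0.2648  (c) BW = 7543 Hz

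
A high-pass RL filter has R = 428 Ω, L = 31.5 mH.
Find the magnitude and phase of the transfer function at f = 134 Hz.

Step 1 — Angular frequency: ω = 2π·134 = 841.9 rad/s.
Step 2 — Transfer function: H(jω) = jωL/(R + jωL).
Step 3 — Numerator jωL = j·26.52; denominator R + jωL = 428 + j26.52.
Step 4 — H = 0.003825 + j0.06173.
Step 5 — Magnitude: |H| = 0.06185 (-24.2 dB); phase: φ = 86.5°.

|H| = 0.06185 (-24.2 dB), φ = 86.5°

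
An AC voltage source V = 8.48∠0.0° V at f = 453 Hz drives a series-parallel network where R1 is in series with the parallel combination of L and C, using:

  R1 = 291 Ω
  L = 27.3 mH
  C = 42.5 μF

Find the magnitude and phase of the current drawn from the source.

Step 1 — Angular frequency: ω = 2π·f = 2π·453 = 2846 rad/s.
Step 2 — Component impedances:
  R1: Z = R = 291 Ω
  L: Z = jωL = j·2846·0.0273 = 0 + j77.7 Ω
  C: Z = 1/(jωC) = -j/(ω·C) = 0 - j8.267 Ω
Step 3 — Parallel branch: L || C = 1/(1/L + 1/C) = 0 - j9.251 Ω.
Step 4 — Series with R1: Z_total = R1 + (L || C) = 291 - j9.251 Ω = 291.1∠-1.8° Ω.
Step 5 — Source phasor: V = 8.48∠0.0° V = 8.48 V.
Step 6 — Ohm's law: I = V / Z_total = (8.48) / (291 - j9.251) = 0.02911 + j0.0009255 A.
Step 7 — Convert to polar: |I| = 0.02913 A, ∠I = 1.8°.

I = 0.02913∠1.8° A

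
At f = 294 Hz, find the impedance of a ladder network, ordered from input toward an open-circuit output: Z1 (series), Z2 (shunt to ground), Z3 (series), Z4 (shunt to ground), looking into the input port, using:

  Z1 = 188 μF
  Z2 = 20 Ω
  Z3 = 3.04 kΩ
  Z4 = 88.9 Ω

Step 1 — Angular frequency: ω = 2π·f = 2π·294 = 1847 rad/s.
Step 2 — Component impedances:
  Z1: Z = 1/(jωC) = -j/(ω·C) = 0 - j2.879 Ω
  Z2: Z = R = 20 Ω
  Z3: Z = R = 3040 Ω
  Z4: Z = R = 88.9 Ω
Step 3 — Ladder network (open output): work backward from the far end, alternating series and parallel combinations. Z_in = 19.87 - j2.879 Ω = 20.08∠-8.2° Ω.

Z = 19.87 - j2.879 Ω = 20.08∠-8.2° Ω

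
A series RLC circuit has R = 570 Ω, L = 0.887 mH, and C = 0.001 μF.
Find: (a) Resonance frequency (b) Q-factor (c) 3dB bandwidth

Step 1 — Resonance: ω₀ = 1/√(LC) = 1/√(0.000887·1e-09) = 1.062e+06 rad/s.
Step 2 — f₀ = ω₀/(2π) = 1.69e+05 Hz.
Step 3 — Series Q: Q = ω₀L/R = 1.062e+06·0.000887/570 = 1.652.
Step 4 — Bandwidth: Δω = ω₀/Q = 6.426e+05 rad/s; BW = Δω/(2π) = 1.023e+05 Hz.

(a) f₀ = 1.69e+05 Hz  (b) Q = 1.652  (c) BW = 1.023e+05 Hz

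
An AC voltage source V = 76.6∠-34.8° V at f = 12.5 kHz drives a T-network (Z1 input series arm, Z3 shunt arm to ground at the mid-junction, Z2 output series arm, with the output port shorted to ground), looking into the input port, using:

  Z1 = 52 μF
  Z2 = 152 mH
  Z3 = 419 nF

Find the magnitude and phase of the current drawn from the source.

Step 1 — Angular frequency: ω = 2π·f = 2π·1.25e+04 = 7.854e+04 rad/s.
Step 2 — Component impedances:
  Z1: Z = 1/(jωC) = -j/(ω·C) = 0 - j0.2449 Ω
  Z2: Z = jωL = j·7.854e+04·0.152 = 0 + j1.194e+04 Ω
  Z3: Z = 1/(jωC) = -j/(ω·C) = 0 - j30.39 Ω
Step 3 — With the output port shorted to ground, the output series arm Z2 runs from the junction to ground; the shunt arm Z3 also runs from the junction to ground. They appear in parallel: Z3 || Z2 = 0 - j30.47 Ω.
Step 4 — Series with input arm Z1: Z_in = Z1 + (Z3 || Z2) = 0 - j30.71 Ω = 30.71∠-90.0° Ω.
Step 5 — Source phasor: V = 76.6∠-34.8° V = 62.9 - j43.72 V.
Step 6 — Ohm's law: I = V / Z_total = (62.9 - j43.72) / (0 - j30.71) = 1.424 + j2.048 A.
Step 7 — Convert to polar: |I| = 2.494 A, ∠I = 55.2°.

I = 2.494∠55.2° A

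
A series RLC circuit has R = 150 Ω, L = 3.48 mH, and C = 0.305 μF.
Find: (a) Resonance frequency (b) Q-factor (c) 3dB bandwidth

Step 1 — Resonance: ω₀ = 1/√(LC) = 1/√(0.00348·3.05e-07) = 3.069e+04 rad/s.
Step 2 — f₀ = ω₀/(2π) = 4885 Hz.
Step 3 — Series Q: Q = ω₀L/R = 3.069e+04·0.00348/150 = 0.7121.
Step 4 — Bandwidth: Δω = ω₀/Q = 4.31e+04 rad/s; BW = Δω/(2π) = 6860 Hz.

(a) f₀ = 4885 Hz  (b) Q = 0.7121  (c) BW = 6860 Hz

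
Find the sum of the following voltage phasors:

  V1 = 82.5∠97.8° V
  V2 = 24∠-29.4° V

Step 1 — Convert each phasor to rectangular form:
  V1 = 82.5·(cos(97.8°) + j·sin(97.8°)) = -11.2 + j81.74 V
  V2 = 24·(cos(-29.4°) + j·sin(-29.4°)) = 20.91 - j11.78 V
Step 2 — Sum components: V_total = 9.713 + j69.96 V.
Step 3 — Convert to polar: |V_total| = 70.63 V, ∠V_total = 82.1°.

V_total = 70.63∠82.1° V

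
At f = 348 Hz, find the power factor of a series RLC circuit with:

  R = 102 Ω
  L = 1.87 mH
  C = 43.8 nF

Step 1 — Angular frequency: ω = 2π·f = 2π·348 = 2187 rad/s.
Step 2 — Component impedances:
  R: Z = R = 102 Ω
  L: Z = jωL = j·2187·0.00187 = 0 + j4.089 Ω
  C: Z = 1/(jωC) = -j/(ω·C) = 0 - j1.044e+04 Ω
Step 3 — Series combination: Z_total = R + L + C = 102 - j1.044e+04 Ω = 1.044e+04∠-89.4° Ω.
Step 4 — Power factor: PF = cos(φ) = Re(Z)/|Z| = 102/10438 = 0.009772.
Step 5 — Type: Im(Z) = -1.044e+04 ⇒ leading (phase φ = -89.4°).

PF = 0.009772 (leading, φ = -89.4°)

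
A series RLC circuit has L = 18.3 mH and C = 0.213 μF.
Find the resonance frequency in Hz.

Step 1 — Resonance condition Im(Z)=0 gives ω₀ = 1/√(LC).
Step 2 — ω₀ = 1/√(0.0183·2.13e-07) = 1.602e+04 rad/s.
Step 3 — f₀ = ω₀/(2π) = 2549 Hz.

f₀ = 2549 Hz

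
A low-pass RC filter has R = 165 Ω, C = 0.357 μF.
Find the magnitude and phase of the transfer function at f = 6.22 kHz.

Step 1 — Angular frequency: ω = 2π·6220 = 3.908e+04 rad/s.
Step 2 — Transfer function: H(jω) = 1/(1 + jωRC).
Step 3 — Denominator: 1 + jωRC = 1 + j·3.908e+04·165·3.57e-07 = 1 + j2.302.
Step 4 — H = 0.1587 - j0.3654.
Step 5 — Magnitude: |H| = 0.3984 (-8.0 dB); phase: φ = -66.5°.

|H| = 0.3984 (-8.0 dB), φ = -66.5°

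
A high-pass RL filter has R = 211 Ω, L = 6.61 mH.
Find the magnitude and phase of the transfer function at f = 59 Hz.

Step 1 — Angular frequency: ω = 2π·59 = 370.7 rad/s.
Step 2 — Transfer function: H(jω) = jωL/(R + jωL).
Step 3 — Numerator jωL = j·2.45; denominator R + jωL = 211 + j2.45.
Step 4 — H = 0.0001348 + j0.01161.
Step 5 — Magnitude: |H| = 0.01161 (-38.7 dB); phase: φ = 89.3°.

|H| = 0.01161 (-38.7 dB), φ = 89.3°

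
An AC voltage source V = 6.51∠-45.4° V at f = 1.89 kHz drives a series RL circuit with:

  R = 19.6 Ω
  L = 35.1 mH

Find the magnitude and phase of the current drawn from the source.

Step 1 — Angular frequency: ω = 2π·f = 2π·1890 = 1.188e+04 rad/s.
Step 2 — Component impedances:
  R: Z = R = 19.6 Ω
  L: Z = jωL = j·1.188e+04·0.0351 = 0 + j416.8 Ω
Step 3 — Series combination: Z_total = R + L = 19.6 + j416.8 Ω = 417.3∠87.3° Ω.
Step 4 — Source phasor: V = 6.51∠-45.4° V = 4.571 - j4.635 V.
Step 5 — Ohm's law: I = V / Z_total = (4.571 - j4.635) / (19.6 + j416.8) = -0.01058 - j0.01146 A.
Step 6 — Convert to polar: |I| = 0.0156 A, ∠I = -132.7°.

I = 0.0156∠-132.7° A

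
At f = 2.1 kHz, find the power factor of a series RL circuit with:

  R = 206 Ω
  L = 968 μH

Step 1 — Angular frequency: ω = 2π·f = 2π·2100 = 1.319e+04 rad/s.
Step 2 — Component impedances:
  R: Z = R = 206 Ω
  L: Z = jωL = j·1.319e+04·0.000968 = 0 + j12.77 Ω
Step 3 — Series combination: Z_total = R + L = 206 + j12.77 Ω = 206.4∠3.5° Ω.
Step 4 — Power factor: PF = cos(φ) = Re(Z)/|Z| = 206/206.4 = 0.9981.
Step 5 — Type: Im(Z) = 12.77 ⇒ lagging (phase φ = 3.5°).

PF = 0.9981 (lagging, φ = 3.5°)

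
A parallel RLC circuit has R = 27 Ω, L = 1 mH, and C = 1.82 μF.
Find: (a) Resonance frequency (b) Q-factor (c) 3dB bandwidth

Step 1 — Resonance: ω₀ = 1/√(LC) = 1/√(0.001·1.82e-06) = 2.344e+04 rad/s.
Step 2 — f₀ = ω₀/(2π) = 3731 Hz.
Step 3 — Parallel Q: Q = R/(ω₀L) = 27/(2.344e+04·0.001) = 1.152.
Step 4 — Bandwidth: Δω = ω₀/Q = 2.035e+04 rad/s; BW = Δω/(2π) = 3239 Hz.

(a) f₀ = 3731 Hz  (b) Q = 1.152  (c) BW = 3239 Hz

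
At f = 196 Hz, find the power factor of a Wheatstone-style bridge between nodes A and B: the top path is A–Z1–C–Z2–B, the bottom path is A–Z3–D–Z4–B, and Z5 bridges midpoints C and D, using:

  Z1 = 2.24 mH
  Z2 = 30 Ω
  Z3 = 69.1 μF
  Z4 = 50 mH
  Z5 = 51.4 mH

Step 1 — Angular frequency: ω = 2π·f = 2π·196 = 1232 rad/s.
Step 2 — Component impedances:
  Z1: Z = jωL = j·1232·0.00224 = 0 + j2.759 Ω
  Z2: Z = R = 30 Ω
  Z3: Z = 1/(jωC) = -j/(ω·C) = 0 - j11.75 Ω
  Z4: Z = jωL = j·1232·0.05 = 0 + j61.58 Ω
  Z5: Z = jωL = j·1232·0.0514 = 0 + j63.3 Ω
Step 3 — Bridge requires nodal analysis (the Z5 bridge couples midpoints C and D, so the two paths cannot be reduced to a simple series/parallel combination). Setting node B to ground and injecting 1 A at node A, the 3-node admittance system at A, C, D solves to V_A = Z_AB = 19.59 + j13.92 Ω = 24.03∠35.4° Ω.
Step 4 — Power factor: PF = cos(φ) = Re(Z)/|Z| = 19.59/24.03 = 0.8152.
Step 5 — Type: Im(Z) = 13.92 ⇒ lagging (phase φ = 35.4°).

PF = 0.8152 (lagging, φ = 35.4°)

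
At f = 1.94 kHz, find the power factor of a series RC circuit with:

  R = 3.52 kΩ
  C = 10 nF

Step 1 — Angular frequency: ω = 2π·f = 2π·1940 = 1.219e+04 rad/s.
Step 2 — Component impedances:
  R: Z = R = 3520 Ω
  C: Z = 1/(jωC) = -j/(ω·C) = 0 - j8204 Ω
Step 3 — Series combination: Z_total = R + C = 3520 - j8204 Ω = 8927∠-66.8° Ω.
Step 4 — Power factor: PF = cos(φ) = Re(Z)/|Z| = 3520/8927 = 0.3943.
Step 5 — Type: Im(Z) = -8204 ⇒ leading (phase φ = -66.8°).

PF = 0.3943 (leading, φ = -66.8°)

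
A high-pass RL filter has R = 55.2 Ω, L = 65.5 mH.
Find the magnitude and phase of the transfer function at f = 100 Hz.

Step 1 — Angular frequency: ω = 2π·100 = 628.3 rad/s.
Step 2 — Transfer function: H(jω) = jωL/(R + jωL).
Step 3 — Numerator jωL = j·41.15; denominator R + jωL = 55.2 + j41.15.
Step 4 — H = 0.3573 + j0.4792.
Step 5 — Magnitude: |H| = 0.5977 (-4.5 dB); phase: φ = 53.3°.

|H| = 0.5977 (-4.5 dB), φ = 53.3°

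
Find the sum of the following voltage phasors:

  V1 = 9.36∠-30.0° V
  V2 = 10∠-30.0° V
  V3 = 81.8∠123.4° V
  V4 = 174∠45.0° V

Step 1 — Convert each phasor to rectangular form:
  V1 = 9.36·(cos(-30.0°) + j·sin(-30.0°)) = 8.106 - j4.68 V
  V2 = 10·(cos(-30.0°) + j·sin(-30.0°)) = 8.66 - j5 V
  V3 = 81.8·(cos(123.4°) + j·sin(123.4°)) = -45.03 + j68.29 V
  V4 = 174·(cos(45.0°) + j·sin(45.0°)) = 123 + j123 V
Step 2 — Sum components: V_total = 94.77 + j181.6 V.
Step 3 — Convert to polar: |V_total| = 204.9 V, ∠V_total = 62.4°.

V_total = 204.9∠62.4° V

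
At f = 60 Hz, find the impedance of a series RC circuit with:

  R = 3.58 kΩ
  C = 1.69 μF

Step 1 — Angular frequency: ω = 2π·f = 2π·60 = 377 rad/s.
Step 2 — Component impedances:
  R: Z = R = 3580 Ω
  C: Z = 1/(jωC) = -j/(ω·C) = 0 - j1570 Ω
Step 3 — Series combination: Z_total = R + C = 3580 - j1570 Ω = 3909∠-23.7° Ω.

Z = 3580 - j1570 Ω = 3909∠-23.7° Ω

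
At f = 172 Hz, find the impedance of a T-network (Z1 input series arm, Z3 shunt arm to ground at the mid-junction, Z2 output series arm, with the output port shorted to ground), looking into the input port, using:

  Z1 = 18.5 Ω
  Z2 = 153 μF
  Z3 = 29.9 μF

Step 1 — Angular frequency: ω = 2π·f = 2π·172 = 1081 rad/s.
Step 2 — Component impedances:
  Z1: Z = R = 18.5 Ω
  Z2: Z = 1/(jωC) = -j/(ω·C) = 0 - j6.048 Ω
  Z3: Z = 1/(jωC) = -j/(ω·C) = 0 - j30.95 Ω
Step 3 — With the output port shorted to ground, the output series arm Z2 runs from the junction to ground; the shunt arm Z3 also runs from the junction to ground. They appear in parallel: Z3 || Z2 = 0 - j5.059 Ω.
Step 4 — Series with input arm Z1: Z_in = Z1 + (Z3 || Z2) = 18.5 - j5.059 Ω = 19.18∠-15.3° Ω.

Z = 18.5 - j5.059 Ω = 19.18∠-15.3° Ω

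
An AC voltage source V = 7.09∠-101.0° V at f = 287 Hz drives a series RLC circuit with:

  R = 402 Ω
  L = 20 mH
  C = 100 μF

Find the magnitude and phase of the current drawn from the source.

Step 1 — Angular frequency: ω = 2π·f = 2π·287 = 1803 rad/s.
Step 2 — Component impedances:
  R: Z = R = 402 Ω
  L: Z = jωL = j·1803·0.02 = 0 + j36.07 Ω
  C: Z = 1/(jωC) = -j/(ω·C) = 0 - j5.545 Ω
Step 3 — Series combination: Z_total = R + L + C = 402 + j30.52 Ω = 403.2∠4.3° Ω.
Step 4 — Source phasor: V = 7.09∠-101.0° V = -1.353 - j6.96 V.
Step 5 — Ohm's law: I = V / Z_total = (-1.353 - j6.96) / (402 + j30.52) = -0.004653 - j0.01696 A.
Step 6 — Convert to polar: |I| = 0.01759 A, ∠I = -105.3°.

I = 0.01759∠-105.3° A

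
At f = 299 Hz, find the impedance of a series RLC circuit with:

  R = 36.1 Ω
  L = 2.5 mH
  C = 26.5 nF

Step 1 — Angular frequency: ω = 2π·f = 2π·299 = 1879 rad/s.
Step 2 — Component impedances:
  R: Z = R = 36.1 Ω
  L: Z = jωL = j·1879·0.0025 = 0 + j4.697 Ω
  C: Z = 1/(jωC) = -j/(ω·C) = 0 - j2.009e+04 Ω
Step 3 — Series combination: Z_total = R + L + C = 36.1 - j2.008e+04 Ω = 2.008e+04∠-89.9° Ω.

Z = 36.1 - j2.008e+04 Ω = 2.008e+04∠-89.9° Ω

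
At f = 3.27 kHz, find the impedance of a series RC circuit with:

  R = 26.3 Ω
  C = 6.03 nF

Step 1 — Angular frequency: ω = 2π·f = 2π·3270 = 2.055e+04 rad/s.
Step 2 — Component impedances:
  R: Z = R = 26.3 Ω
  C: Z = 1/(jωC) = -j/(ω·C) = 0 - j8072 Ω
Step 3 — Series combination: Z_total = R + C = 26.3 - j8072 Ω = 8072∠-89.8° Ω.

Z = 26.3 - j8072 Ω = 8072∠-89.8° Ω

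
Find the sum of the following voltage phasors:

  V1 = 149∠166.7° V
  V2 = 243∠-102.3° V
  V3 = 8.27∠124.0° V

Step 1 — Convert each phasor to rectangular form:
  V1 = 149·(cos(166.7°) + j·sin(166.7°)) = -145 + j34.28 V
  V2 = 243·(cos(-102.3°) + j·sin(-102.3°)) = -51.77 - j237.4 V
  V3 = 8.27·(cos(124.0°) + j·sin(124.0°)) = -4.625 + j6.856 V
Step 2 — Sum components: V_total = -201.4 - j196.3 V.
Step 3 — Convert to polar: |V_total| = 281.2 V, ∠V_total = -135.7°.

V_total = 281.2∠-135.7° V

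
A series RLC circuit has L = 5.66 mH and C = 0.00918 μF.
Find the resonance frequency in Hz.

Step 1 — Resonance condition Im(Z)=0 gives ω₀ = 1/√(LC).
Step 2 — ω₀ = 1/√(0.00566·9.18e-09) = 1.387e+05 rad/s.
Step 3 — f₀ = ω₀/(2π) = 2.208e+04 Hz.

f₀ = 2.208e+04 Hz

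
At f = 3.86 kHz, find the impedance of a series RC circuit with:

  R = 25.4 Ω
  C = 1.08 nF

Step 1 — Angular frequency: ω = 2π·f = 2π·3860 = 2.425e+04 rad/s.
Step 2 — Component impedances:
  R: Z = R = 25.4 Ω
  C: Z = 1/(jωC) = -j/(ω·C) = 0 - j3.818e+04 Ω
Step 3 — Series combination: Z_total = R + C = 25.4 - j3.818e+04 Ω = 3.818e+04∠-90.0° Ω.

Z = 25.4 - j3.818e+04 Ω = 3.818e+04∠-90.0° Ω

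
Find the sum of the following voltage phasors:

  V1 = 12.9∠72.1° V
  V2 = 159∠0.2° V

Step 1 — Convert each phasor to rectangular form:
  V1 = 12.9·(cos(72.1°) + j·sin(72.1°)) = 3.965 + j12.28 V
  V2 = 159·(cos(0.2°) + j·sin(0.2°)) = 159 + j0.555 V
Step 2 — Sum components: V_total = 163 + j12.83 V.
Step 3 — Convert to polar: |V_total| = 163.5 V, ∠V_total = 4.5°.

V_total = 163.5∠4.5° V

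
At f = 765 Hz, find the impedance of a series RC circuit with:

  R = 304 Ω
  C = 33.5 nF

Step 1 — Angular frequency: ω = 2π·f = 2π·765 = 4807 rad/s.
Step 2 — Component impedances:
  R: Z = R = 304 Ω
  C: Z = 1/(jωC) = -j/(ω·C) = 0 - j6210 Ω
Step 3 — Series combination: Z_total = R + C = 304 - j6210 Ω = 6218∠-87.2° Ω.

Z = 304 - j6210 Ω = 6218∠-87.2° Ω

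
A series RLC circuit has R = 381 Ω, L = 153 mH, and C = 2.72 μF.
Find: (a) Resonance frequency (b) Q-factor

Step 1 — Resonance condition Im(Z)=0 gives ω₀ = 1/√(LC).
Step 2 — ω₀ = 1/√(0.153·2.72e-06) = 1550 rad/s.
Step 3 — f₀ = ω₀/(2π) = 246.7 Hz.
Step 4 — Series Q: Q = ω₀L/R = 1550·0.153/381 = 0.6225.

(a) f₀ = 246.7 Hz  (b) Q = 0.6225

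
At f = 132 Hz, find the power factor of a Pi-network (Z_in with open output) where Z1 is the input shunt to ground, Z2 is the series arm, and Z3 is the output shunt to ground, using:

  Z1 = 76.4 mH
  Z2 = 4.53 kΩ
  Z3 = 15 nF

Step 1 — Angular frequency: ω = 2π·f = 2π·132 = 829.4 rad/s.
Step 2 — Component impedances:
  Z1: Z = jωL = j·829.4·0.0764 = 0 + j63.36 Ω
  Z2: Z = R = 4530 Ω
  Z3: Z = 1/(jωC) = -j/(ω·C) = 0 - j8.038e+04 Ω
Step 3 — With open output, the series arm Z2 and the output shunt Z3 appear in series to ground: Z2 + Z3 = 4530 - j8.038e+04 Ω.
Step 4 — Parallel with input shunt Z1: Z_in = Z1 || (Z2 + Z3) = 0.002811 + j63.41 Ω = 63.41∠90.0° Ω.
Step 5 — Power factor: PF = cos(φ) = Re(Z)/|Z| = 0.0028105/63.414 = 4.432e-05.
Step 6 — Type: Im(Z) = 63.41 ⇒ lagging (phase φ = 90.0°).

PF = 4.432e-05 (lagging, φ = 90.0°)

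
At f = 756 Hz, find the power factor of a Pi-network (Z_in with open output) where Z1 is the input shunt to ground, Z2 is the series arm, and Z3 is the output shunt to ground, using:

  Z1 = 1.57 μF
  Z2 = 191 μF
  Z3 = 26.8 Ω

Step 1 — Angular frequency: ω = 2π·f = 2π·756 = 4750 rad/s.
Step 2 — Component impedances:
  Z1: Z = 1/(jωC) = -j/(ω·C) = 0 - j134.1 Ω
  Z2: Z = 1/(jωC) = -j/(ω·C) = 0 - j1.102 Ω
  Z3: Z = R = 26.8 Ω
Step 3 — With open output, the series arm Z2 and the output shunt Z3 appear in series to ground: Z2 + Z3 = 26.8 - j1.102 Ω.
Step 4 — Parallel with input shunt Z1: Z_in = Z1 || (Z2 + Z3) = 25.37 - j6.122 Ω = 26.1∠-13.6° Ω.
Step 5 — Power factor: PF = cos(φ) = Re(Z)/|Z| = 25.368/26.096 = 0.9721.
Step 6 — Type: Im(Z) = -6.122 ⇒ leading (phase φ = -13.6°).

PF = 0.9721 (leading, φ = -13.6°)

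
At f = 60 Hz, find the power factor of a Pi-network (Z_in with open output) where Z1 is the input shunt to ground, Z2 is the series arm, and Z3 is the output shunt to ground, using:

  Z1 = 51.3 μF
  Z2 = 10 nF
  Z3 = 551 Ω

Step 1 — Angular frequency: ω = 2π·f = 2π·60 = 377 rad/s.
Step 2 — Component impedances:
  Z1: Z = 1/(jωC) = -j/(ω·C) = 0 - j51.71 Ω
  Z2: Z = 1/(jωC) = -j/(ω·C) = 0 - j2.653e+05 Ω
  Z3: Z = R = 551 Ω
Step 3 — With open output, the series arm Z2 and the output shunt Z3 appear in series to ground: Z2 + Z3 = 551 - j2.653e+05 Ω.
Step 4 — Parallel with input shunt Z1: Z_in = Z1 || (Z2 + Z3) = 2.093e-05 - j51.7 Ω = 51.7∠-90.0° Ω.
Step 5 — Power factor: PF = cos(φ) = Re(Z)/|Z| = 2.093e-05/51.7 = 4.048e-07.
Step 6 — Type: Im(Z) = -51.7 ⇒ leading (phase φ = -90.0°).

PF = 4.048e-07 (leading, φ = -90.0°)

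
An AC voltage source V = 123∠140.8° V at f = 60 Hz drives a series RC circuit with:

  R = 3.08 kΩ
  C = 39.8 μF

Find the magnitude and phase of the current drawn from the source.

Step 1 — Angular frequency: ω = 2π·f = 2π·60 = 377 rad/s.
Step 2 — Component impedances:
  R: Z = R = 3080 Ω
  C: Z = 1/(jωC) = -j/(ω·C) = 0 - j66.65 Ω
Step 3 — Series combination: Z_total = R + C = 3080 - j66.65 Ω = 3081∠-1.2° Ω.
Step 4 — Source phasor: V = 123∠140.8° V = -95.32 + j77.74 V.
Step 5 — Ohm's law: I = V / Z_total = (-95.32 + j77.74) / (3080 - j66.65) = -0.03148 + j0.02456 A.
Step 6 — Convert to polar: |I| = 0.03993 A, ∠I = 142.0°.

I = 0.03993∠142.0° A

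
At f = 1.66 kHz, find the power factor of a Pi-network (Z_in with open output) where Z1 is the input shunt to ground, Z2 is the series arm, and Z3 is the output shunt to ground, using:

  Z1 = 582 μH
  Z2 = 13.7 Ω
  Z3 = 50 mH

Step 1 — Angular frequency: ω = 2π·f = 2π·1660 = 1.043e+04 rad/s.
Step 2 — Component impedances:
  Z1: Z = jωL = j·1.043e+04·0.000582 = 0 + j6.07 Ω
  Z2: Z = R = 13.7 Ω
  Z3: Z = jωL = j·1.043e+04·0.05 = 0 + j521.5 Ω
Step 3 — With open output, the series arm Z2 and the output shunt Z3 appear in series to ground: Z2 + Z3 = 13.7 + j521.5 Ω.
Step 4 — Parallel with input shunt Z1: Z_in = Z1 || (Z2 + Z3) = 0.001813 + j6.001 Ω = 6.001∠90.0° Ω.
Step 5 — Power factor: PF = cos(φ) = Re(Z)/|Z| = 0.001813/6.001 = 0.0003021.
Step 6 — Type: Im(Z) = 6.001 ⇒ lagging (phase φ = 90.0°).

PF = 0.0003021 (lagging, φ = 90.0°)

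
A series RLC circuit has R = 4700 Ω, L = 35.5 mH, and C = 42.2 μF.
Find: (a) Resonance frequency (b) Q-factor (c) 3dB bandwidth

Step 1 — Resonance: ω₀ = 1/√(LC) = 1/√(0.0355·4.22e-05) = 817 rad/s.
Step 2 — f₀ = ω₀/(2π) = 130 Hz.
Step 3 — Series Q: Q = ω₀L/R = 817·0.0355/4700 = 0.006171.
Step 4 — Bandwidth: Δω = ω₀/Q = 1.324e+05 rad/s; BW = Δω/(2π) = 2.107e+04 Hz.

(a) f₀ = 130 Hz  (b) Q = 0.006171  (c) BW = 2.107e+04 Hz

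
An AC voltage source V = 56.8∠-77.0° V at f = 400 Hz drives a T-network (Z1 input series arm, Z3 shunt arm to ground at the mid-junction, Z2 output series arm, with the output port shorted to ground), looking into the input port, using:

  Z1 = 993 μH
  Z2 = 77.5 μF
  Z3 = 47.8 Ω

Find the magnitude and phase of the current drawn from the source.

Step 1 — Angular frequency: ω = 2π·f = 2π·400 = 2513 rad/s.
Step 2 — Component impedances:
  Z1: Z = jωL = j·2513·0.000993 = 0 + j2.496 Ω
  Z2: Z = 1/(jωC) = -j/(ω·C) = 0 - j5.134 Ω
  Z3: Z = R = 47.8 Ω
Step 3 — With the output port shorted to ground, the output series arm Z2 runs from the junction to ground; the shunt arm Z3 also runs from the junction to ground. They appear in parallel: Z3 || Z2 = 0.5451 - j5.075 Ω.
Step 4 — Series with input arm Z1: Z_in = Z1 + (Z3 || Z2) = 0.5451 - j2.58 Ω = 2.637∠-78.1° Ω.
Step 5 — Source phasor: V = 56.8∠-77.0° V = 12.78 - j55.34 V.
Step 6 — Ohm's law: I = V / Z_total = (12.78 - j55.34) / (0.5451 - j2.58) = 21.54 + j0.4016 A.
Step 7 — Convert to polar: |I| = 21.54 A, ∠I = 1.1°.

I = 21.54∠1.1° A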